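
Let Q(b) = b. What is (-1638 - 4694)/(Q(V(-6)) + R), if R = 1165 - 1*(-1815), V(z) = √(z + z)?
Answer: -4717340/2220103 + 3166*I*√3/2220103 ≈ -2.1248 + 0.00247*I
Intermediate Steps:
V(z) = √2*√z (V(z) = √(2*z) = √2*√z)
R = 2980 (R = 1165 + 1815 = 2980)
(-1638 - 4694)/(Q(V(-6)) + R) = (-1638 - 4694)/(√2*√(-6) + 2980) = -6332/(√2*(I*√6) + 2980) = -6332/(2*I*√3 + 2980) = -6332/(2980 + 2*I*√3)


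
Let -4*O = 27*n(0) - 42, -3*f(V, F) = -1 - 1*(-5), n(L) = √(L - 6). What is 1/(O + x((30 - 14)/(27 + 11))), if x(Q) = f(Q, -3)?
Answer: 660/25733 + 486*I*√6/25733 ≈ 0.025648 + 0.046262*I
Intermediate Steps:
n(L) = √(-6 + L)
f(V, F) = -4/3 (f(V, F) = -(-1 - 1*(-5))/3 = -(-1 + 5)/3 = -⅓*4 = -4/3)
x(Q) = -4/3
O = 21/2 - 27*I*√6/4 (O = -(27*√(-6 + 0) - 42)/4 = -(27*√(-6) - 42)/4 = -(27*(I*√6) - 42)/4 = -(27*I*√6 - 42)/4 = -(-42 + 27*I*√6)/4 = 21/2 - 27*I*√6/4 ≈ 10.5 - 16.534*I)
1/(O + x((30 - 14)/(27 + 11))) = 1/((21/2 - 27*I*√6/4) - 4/3) = 1/(55/6 - 27*I*√6/4)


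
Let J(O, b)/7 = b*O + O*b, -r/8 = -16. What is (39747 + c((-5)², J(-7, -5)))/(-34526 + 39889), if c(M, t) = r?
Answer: 39875/5363 ≈ 7.4352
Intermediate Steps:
r = 128 (r = -8*(-16) = 128)
J(O, b) = 14*O*b (J(O, b) = 7*(b*O + O*b) = 7*(O*b + O*b) = 7*(2*O*b) = 14*O*b)
c(M, t) = 128
(39747 + c((-5)², J(-7, -5)))/(-34526 + 39889) = (39747 + 128)/(-34526 + 39889) = 39875/5363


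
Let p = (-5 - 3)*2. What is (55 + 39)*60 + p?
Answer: 5624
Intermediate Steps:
p = -16 (p = -8*2 = -16)
(55 + 39)*60 + p = (55 + 39)*60 - 16 = 94*60 - 16 = 5640 - 16 = 5624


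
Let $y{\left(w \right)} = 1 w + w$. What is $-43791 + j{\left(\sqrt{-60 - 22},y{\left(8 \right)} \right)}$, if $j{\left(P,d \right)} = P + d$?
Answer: $-43775 + i \sqrt{82} \approx -43775.0 + 9.0554 i$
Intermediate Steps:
$y{\left(w \right)} = 2 w$ ($y{\left(w \right)} = w + w = 2 w$)
$-43791 + j{\left(\sqrt{-60 - 22},y{\left(8 \right)} \right)} = -43791 + \left(\sqrt{-60 - 22} + 2 \cdot 8\right) = -43791 + \left(\sqrt{-82} + 16\right) = -43791 + \left(i \sqrt{82} + 16\right) = -43791 + \left(16 + i \sqrt{82}\right) = -43775 + i \sqrt{82}$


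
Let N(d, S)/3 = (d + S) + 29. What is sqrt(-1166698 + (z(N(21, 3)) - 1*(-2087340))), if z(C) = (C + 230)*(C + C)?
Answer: 2*sqrt(261086) ≈ 1021.9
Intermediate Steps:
N(d, S) = 87 + 3*S + 3*d (N(d, S) = 3*((d + S) + 29) = 3*((S + d) + 29) = 3*(29 + S + d) = 87 + 3*S + 3*d)
z(C) = 2*C*(230 + C) (z(C) = (230 + C)*(2*C) = 2*C*(230 + C))
sqrt(-1166698 + (z(N(21, 3)) - 1*(-2087340))) = sqrt(-1166698 + (2*(87 + 3*3 + 3*21)*(230 + (87 + 3*3 + 3*21)) - 1*(-2087340))) = sqrt(-1166698 + (2*(87 + 9 + 63)*(230 + (87 + 9 + 63)) + 2087340)) = sqrt(-1166698 + (2*159*(230 + 159) + 2087340)) = sqrt(-1166698 + (2*159*389 + 2087340)) = sqrt(-1166698 + (123702 + 2087340)) = sqrt(-1166698 + 2211042) = sqrt(1044344) = 2*sqrt(261086)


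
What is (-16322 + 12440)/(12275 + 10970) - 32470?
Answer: -754769032/23245 ≈ -32470.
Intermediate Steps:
(-16322 + 12440)/(12275 + 10970) - 32470 = -3882/23245 - 32470 = -754769032/23245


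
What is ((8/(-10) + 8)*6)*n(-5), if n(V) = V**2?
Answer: 1080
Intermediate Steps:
((8/(-10) + 8)*6)*n(-5) = ((8/(-10) + 8)*6)*(-5)**2 = ((8*(-1/10) + 8)*6)*25 = ((-4/5 + 8)*6)*25 = ((36/5)*6)*25 = (216/5)*25 = 1080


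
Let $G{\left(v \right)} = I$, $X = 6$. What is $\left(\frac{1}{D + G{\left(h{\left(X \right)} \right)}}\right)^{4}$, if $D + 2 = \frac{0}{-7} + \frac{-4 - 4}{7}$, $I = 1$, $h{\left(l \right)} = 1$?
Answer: $\frac{2401}{50625} \approx 0.047427$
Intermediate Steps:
$G{\left(v \right)} = 1$
$D = - \frac{22}{7}$ ($D = -2 + \left(\frac{0}{-7} + \frac{-4 - 4}{7}\right) = -2 + \left(0 \left(- \frac{1}{7}\right) + \left(-4 - 4\right) \frac{1}{7}\right) = -2 + \left(0 - \frac{8}{7}\right) = -2 - \frac{8}{7} = - \frac{22}{7} \approx -3.1429$)
$\left(\frac{1}{D + G{\left(h{\left(X \right)} \right)}}\right)^{4} = \left(\frac{1}{- \frac{22}{7} + 1}\right)^{4} = \left(\frac{1}{- \frac{15}{7}}\right)^{4} = \left(- \frac{7}{15}\right)^{4} = \frac{2401}{50625}$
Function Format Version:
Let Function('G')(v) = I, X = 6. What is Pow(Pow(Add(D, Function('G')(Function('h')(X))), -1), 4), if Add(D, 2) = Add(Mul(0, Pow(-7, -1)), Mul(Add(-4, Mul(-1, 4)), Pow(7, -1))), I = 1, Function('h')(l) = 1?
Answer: Rational(2401, 50625) ≈ 0.047427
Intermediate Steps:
Function('G')(v) = 1
D = Rational(-22, 7) (D = Add(-2, Add(Mul(0, Pow(-7, -1)), Mul(Add(-4, Mul(-1, 4)), Pow(7, -1)))) = Add(-2, Add(Mul(0, Rational(-1, 7)), Mul(Add(-4, -4), Rational(1, 7)))) = Add(-2, Add(0, Mul(-8, Rational(1, 7)))) = Add(-2, Add(0, Rational(-8, 7))) = Add(-2, Rational(-8, 7)) = Rational(-22, 7) ≈ -3.1429)
Pow(Pow(Add(D, Function('G')(Function('h')(X))), -1), 4) = Pow(Pow(Add(Rational(-22, 7), 1), -1), 4) = Pow(Pow(Rational(-15, 7), -1), 4) = Pow(Rational(-7, 15), 4) = Rational(2401, 50625)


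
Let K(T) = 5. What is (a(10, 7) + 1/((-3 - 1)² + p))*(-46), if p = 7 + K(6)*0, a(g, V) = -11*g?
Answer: 5058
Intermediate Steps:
p = 7 (p = 7 + 5*0 = 7 + 0 = 7)
(a(10, 7) + 1/((-3 - 1)² + p))*(-46) = (-11*10 + 1/((-3 - 1)² + 7))*(-46) = (-110 + 1/((-4)² + 7))*(-46) = (-110 + 1/(16 + 7))*(-46) = (-110 + 1/23)*(-46) = -2529/23*(-46) = 5058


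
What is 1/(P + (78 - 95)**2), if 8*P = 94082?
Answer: 4/48197 ≈ 8.2993e-5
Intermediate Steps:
P = 47041/4 (P = (1/8)*94082 = 47041/4 ≈ 11760.)
1/(P + (78 - 95)**2) = 1/(47041/4 + (78 - 95)**2) = 1/(47041/4 + (-17)**2) = 1/(47041/4 + 289) = 1/(48197/4) = 4/48197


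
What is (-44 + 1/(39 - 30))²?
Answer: 156025/81 ≈ 1926.2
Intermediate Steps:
(-44 + 1/(39 - 30))² = (-44 + 1/9)² = (-44 + ⅑)² = (-395/9)² = 156025/81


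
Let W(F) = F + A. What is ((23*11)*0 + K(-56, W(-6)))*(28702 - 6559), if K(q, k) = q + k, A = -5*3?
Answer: -1705011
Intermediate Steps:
A = -15
W(F) = -15 + F (W(F) = F - 15 = -15 + F)
K(q, k) = k + q
((23*11)*0 + K(-56, W(-6)))*(28702 - 6559) = ((23*11)*0 + ((-15 - 6) - 56))*(28702 - 6559) = (253*0 + (-21 - 56))*22143 = (0 - 77)*22143 = -77*22143 = -1705011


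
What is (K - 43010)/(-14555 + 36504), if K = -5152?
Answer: -48162/21949 ≈ -2.1943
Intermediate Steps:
(K - 43010)/(-14555 + 36504) = (-5152 - 43010)/(-14555 + 36504) = -48162/21949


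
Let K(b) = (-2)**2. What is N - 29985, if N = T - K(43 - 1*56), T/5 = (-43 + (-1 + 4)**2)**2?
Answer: -24209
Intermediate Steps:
K(b) = 4
T = 5780 (T = 5*(-43 + (-1 + 4)**2)**2 = 5*(-43 + 3**2)**2 = 5*(-43 + 9)**2 = 5*(-34)**2 = 5*1156 = 5780)
N = 5776 (N = 5780 - 1*4 = 5780 - 4 = 5776)
N - 29985 = 5776 - 29985 = -24209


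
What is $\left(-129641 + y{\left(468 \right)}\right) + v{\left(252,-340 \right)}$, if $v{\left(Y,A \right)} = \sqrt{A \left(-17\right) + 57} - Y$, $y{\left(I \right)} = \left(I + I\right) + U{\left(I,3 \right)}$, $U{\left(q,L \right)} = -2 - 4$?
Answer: $-128963 + \sqrt{5837} \approx -1.2889 \cdot 10^{5}$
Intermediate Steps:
$U{\left(q,L \right)} = -6$ ($U{\left(q,L \right)} = -2 - 4 = -6$)
$y{\left(I \right)} = -6 + 2 I$ ($y{\left(I \right)} = \left(I + I\right) - 6 = 2 I - 6 = -6 + 2 I$)
$v{\left(Y,A \right)} = \sqrt{57 - 17 A} - Y$ ($v{\left(Y,A \right)} = \sqrt{- 17 A + 57} - Y = \sqrt{57 - 17 A} - Y$)
$\left(-129641 + y{\left(468 \right)}\right) + v{\left(252,-340 \right)} = \left(-129641 + \left(-6 + 2 \cdot 468\right)\right) + \left(\sqrt{57 - -5780} - 252\right) = \left(-129641 + \left(-6 + 936\right)\right) - \left(252 - \sqrt{57 + 5780}\right) = \left(-129641 + 930\right) - \left(252 - \sqrt{5837}\right) = -128711 - \left(252 - \sqrt{5837}\right) = -128963 + \sqrt{5837}$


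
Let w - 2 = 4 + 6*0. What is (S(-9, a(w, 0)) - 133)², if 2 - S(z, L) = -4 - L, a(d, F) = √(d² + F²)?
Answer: 14641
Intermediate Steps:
w = 6 (w = 2 + (4 + 6*0) = 2 + (4 + 0) = 2 + 4 = 6)
a(d, F) = √(F² + d²)
S(z, L) = 6 + L (S(z, L) = 2 - (-4 - L) = 2 + (4 + L) = 6 + L)
(S(-9, a(w, 0)) - 133)² = ((6 + √(0² + 6²)) - 133)² = ((6 + √(0 + 36)) - 133)² = ((6 + √36) - 133)² = ((6 + 6) - 133)² = (12 - 133)² = (-121)² = 14641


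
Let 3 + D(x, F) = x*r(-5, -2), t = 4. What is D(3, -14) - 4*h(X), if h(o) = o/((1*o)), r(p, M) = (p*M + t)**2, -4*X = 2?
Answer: 581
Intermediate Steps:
X = -1/2 (X = -1/4*2 = -1/2 ≈ -0.50000)
r(p, M) = (4 + M*p)**2 (r(p, M) = (p*M + 4)**2 = (M*p + 4)**2 = (4 + M*p)**2)
h(o) = 1 (h(o) = o/o = 1)
D(x, F) = -3 + 196*x (D(x, F) = -3 + x*(4 - 2*(-5))**2 = -3 + x*(4 + 10)**2 = -3 + x*14**2 = -3 + x*196 = -3 + 196*x)
D(3, -14) - 4*h(X) = (-3 + 196*3) - 4 = (-3 + 588) - 1*4 = 585 - 4 = 581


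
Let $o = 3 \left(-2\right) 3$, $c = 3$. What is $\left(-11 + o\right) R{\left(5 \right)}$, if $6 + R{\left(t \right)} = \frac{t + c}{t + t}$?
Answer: $\frac{754}{5} \approx 150.8$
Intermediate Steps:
$o = -18$ ($o = \left(-6\right) 3 = -18$)
$R{\left(t \right)} = -6 + \frac{3 + t}{2 t}$ ($R{\left(t \right)} = -6 + \frac{t + 3}{t + t} = -6 + \frac{3 + t}{2 t}$)
$\left(-11 + o\right) R{\left(5 \right)} = \left(-11 - 18\right) \frac{3 - 55}{2 \cdot 5} = - 29 \cdot \frac{1}{2} \cdot \frac{1}{5} \left(3 - 55\right) = - 29 \cdot \frac{1}{2} \cdot \frac{1}{5} \left(-52\right) = \left(-29\right) \left(- \frac{26}{5}\right) = \frac{754}{5}$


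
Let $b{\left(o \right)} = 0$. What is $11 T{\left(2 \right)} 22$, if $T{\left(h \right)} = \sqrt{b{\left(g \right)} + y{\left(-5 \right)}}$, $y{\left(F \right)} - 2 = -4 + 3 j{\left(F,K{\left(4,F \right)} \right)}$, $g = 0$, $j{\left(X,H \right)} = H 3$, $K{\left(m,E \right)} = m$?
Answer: $242 \sqrt{34} \approx 1411.1$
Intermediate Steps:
$j{\left(X,H \right)} = 3 H$
$y{\left(F \right)} = 34$ ($y{\left(F \right)} = 2 - \left(4 - 3 \cdot 3 \cdot 4\right) = 2 + \left(-4 + 3 \cdot 12\right) = 2 + \left(-4 + 36\right) = 2 + 32 = 34$)
$T{\left(h \right)} = \sqrt{34}$ ($T{\left(h \right)} = \sqrt{0 + 34} = \sqrt{34}$)
$11 T{\left(2 \right)} 22 = 11 \sqrt{34} \cdot 22 = 242 \sqrt{34}$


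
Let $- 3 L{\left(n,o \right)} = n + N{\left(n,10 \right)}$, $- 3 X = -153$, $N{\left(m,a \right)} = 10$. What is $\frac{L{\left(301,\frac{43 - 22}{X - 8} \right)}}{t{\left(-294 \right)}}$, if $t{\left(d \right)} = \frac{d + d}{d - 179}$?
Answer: $- \frac{147103}{1764} \approx -83.392$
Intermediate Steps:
$t{\left(d \right)} = \frac{2 d}{-179 + d}$
$X = 51$ ($X = \left(- \frac{1}{3}\right) \left(-153\right) = 51$)
$L{\left(n,o \right)} = - \frac{10}{3} - \frac{n}{3}$ ($L{\left(n,o \right)} = - \frac{n + 10}{3} = - \frac{10 + n}{3} = - \frac{10}{3} - \frac{n}{3}$)
$\frac{L{\left(301,\frac{43 - 22}{X - 8} \right)}}{t{\left(-294 \right)}} = \frac{- \frac{10}{3} - \frac{301}{3}}{2 \left(-294\right) \frac{1}{-179 - 294}} = \frac{- \frac{10}{3} - \frac{301}{3}}{2 \left(-294\right) \frac{1}{-473}} = - \frac{311}{3 \cdot 2 \left(-294\right) \left(- \frac{1}{473}\right)} = - \frac{311}{3 \cdot \frac{588}{473}} = \left(- \frac{311}{3}\right) \frac{473}{588} = - \frac{147103}{1764}$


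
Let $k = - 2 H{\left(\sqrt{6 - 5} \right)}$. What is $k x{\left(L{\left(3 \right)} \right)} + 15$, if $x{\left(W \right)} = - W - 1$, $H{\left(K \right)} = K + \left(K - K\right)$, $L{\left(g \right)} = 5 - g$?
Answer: $21$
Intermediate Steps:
$H{\left(K \right)} = K$ ($H{\left(K \right)} = K + 0 = K$)
$x{\left(W \right)} = -1 - W$
$k = -2$ ($k = - 2 \sqrt{6 - 5} = - 2 \sqrt{1} = \left(-2\right) 1 = -2$)
$k x{\left(L{\left(3 \right)} \right)} + 15 = - 2 \left(-1 - \left(5 - 3\right)\right) + 15 = - 2 \left(-1 - 2\right) + 15 = \left(-2\right) \left(-3\right) + 15 = 6 + 15 = 21$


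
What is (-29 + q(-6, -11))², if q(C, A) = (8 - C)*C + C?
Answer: 14161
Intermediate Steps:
q(C, A) = C + C*(8 - C) (q(C, A) = C*(8 - C) + C = C + C*(8 - C))
(-29 + q(-6, -11))² = (-29 - 6*(9 - 1*(-6)))² = (-29 - 6*(9 + 6))² = (-29 - 6*15)² = (-29 - 90)² = (-119)² = 14161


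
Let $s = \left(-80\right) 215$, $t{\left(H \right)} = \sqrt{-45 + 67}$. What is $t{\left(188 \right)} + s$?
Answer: $-17200 + \sqrt{22} \approx -17195.0$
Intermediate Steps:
$t{\left(H \right)} = \sqrt{22}$
$s = -17200$
$t{\left(188 \right)} + s = \sqrt{22} - 17200 = -17200 + \sqrt{22}$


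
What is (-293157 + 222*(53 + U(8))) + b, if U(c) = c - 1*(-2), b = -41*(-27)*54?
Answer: -219393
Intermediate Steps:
b = 59778 (b = 1107*54 = 59778)
U(c) = 2 + c (U(c) = c + 2 = 2 + c)
(-293157 + 222*(53 + U(8))) + b = (-293157 + 222*(53 + (2 + 8))) + 59778 = (-293157 + 222*(53 + 10)) + 59778 = (-293157 + 222*63) + 59778 = (-293157 + 13986) + 59778 = -279171 + 59778 = -219393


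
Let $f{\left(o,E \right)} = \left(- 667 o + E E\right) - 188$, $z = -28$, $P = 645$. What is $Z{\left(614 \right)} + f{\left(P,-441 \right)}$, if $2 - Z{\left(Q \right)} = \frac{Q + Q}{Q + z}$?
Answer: $- \frac{69125174}{293} \approx -2.3592 \cdot 10^{5}$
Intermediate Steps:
$f{\left(o,E \right)} = -188 + E^{2} - 667 o$ ($f{\left(o,E \right)} = \left(- 667 o + E^{2}\right) - 188 = \left(E^{2} - 667 o\right) - 188 = -188 + E^{2} - 667 o$)
$Z{\left(Q \right)} = 2 - \frac{2 Q}{-28 + Q}$ ($Z{\left(Q \right)} = 2 - \frac{Q + Q}{Q - 28} = 2 - \frac{2 Q}{-28 + Q}$)
$Z{\left(614 \right)} + f{\left(P,-441 \right)} = - \frac{56}{-28 + 614} - \left(430403 - 194481\right) = - \frac{56}{586} - 235922 = \left(-56\right) \frac{1}{586} - 235922 = - \frac{28}{293} - 235922 = - \frac{69125174}{293}$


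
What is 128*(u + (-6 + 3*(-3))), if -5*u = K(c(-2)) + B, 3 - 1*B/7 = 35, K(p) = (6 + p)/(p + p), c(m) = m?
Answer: 3840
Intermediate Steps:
K(p) = (6 + p)/(2*p) (K(p) = (6 + p)/((2*p)) = (6 + p)*(1/(2*p)) = (6 + p)/(2*p))
B = -224 (B = 21 - 7*35 = 21 - 245 = -224)
u = 45 (u = -((½)*(6 - 2)/(-2) - 224)/5 = -((½)*(-½)*4 - 224)/5 = -(-1 - 224)/5 = -⅕*(-225) = 45)
128*(u + (-6 + 3*(-3))) = 128*(45 + (-6 + 3*(-3))) = 128*(45 + (-6 - 9)) = 128*(45 - 15) = 128*30 = 3840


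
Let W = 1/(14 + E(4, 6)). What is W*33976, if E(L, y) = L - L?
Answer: 16988/7 ≈ 2426.9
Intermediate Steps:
E(L, y) = 0
W = 1/14 (W = 1/(14 + 0) = 1/14 ≈ 0.071429)
W*33976 = (1/14)*33976 = 16988/7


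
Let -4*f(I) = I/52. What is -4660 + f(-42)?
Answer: -484619/104 ≈ -4659.8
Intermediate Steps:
f(I) = -I/208 (f(I) = -I/(4*52) = -I/208)
-4660 + f(-42) = -4660 - 1/208*(-42) = -4660 + 21/104 = -484619/104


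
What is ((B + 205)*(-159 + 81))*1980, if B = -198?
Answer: -1081080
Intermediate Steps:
((B + 205)*(-159 + 81))*1980 = ((-198 + 205)*(-159 + 81))*1980 = (7*(-78))*1980 = -546*1980 = -1081080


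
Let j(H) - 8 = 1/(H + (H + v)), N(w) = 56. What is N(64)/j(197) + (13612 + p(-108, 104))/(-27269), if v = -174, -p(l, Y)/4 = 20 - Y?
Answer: 28308332/4365519 ≈ 6.4845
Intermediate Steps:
p(l, Y) = -80 + 4*Y (p(l, Y) = -4*(20 - Y) = -80 + 4*Y)
j(H) = 8 + 1/(-174 + 2*H) (j(H) = 8 + 1/(H + (H - 174)) = 8 + 1/(H + (-174 + H)) = 8 + 1/(-174 + 2*H))
N(64)/j(197) + (13612 + p(-108, 104))/(-27269) = 56/(((-1391 + 16*197)/(2*(-87 + 197)))) + (13612 + (-80 + 4*104))/(-27269) = 56/(((1/2)*(-1391 + 3152)/110)) + (13612 + (-80 + 416))*(-1/27269) = 56/(((1/2)*(1/110)*1761)) + (13612 + 336)*(-1/27269) = 56/(1761/220) + 13948*(-1/27269) = 56*(220/1761) - 1268/2479 = 12320/1761 - 1268/2479 = 28308332/4365519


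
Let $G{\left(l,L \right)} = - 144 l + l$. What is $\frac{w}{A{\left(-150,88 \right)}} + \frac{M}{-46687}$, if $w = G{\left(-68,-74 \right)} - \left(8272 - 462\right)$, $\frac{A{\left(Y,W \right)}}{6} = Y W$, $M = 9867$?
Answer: $- \frac{13194323}{56024400} \approx -0.23551$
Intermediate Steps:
$G{\left(l,L \right)} = - 143 l$
$A{\left(Y,W \right)} = 6 W Y$ ($A{\left(Y,W \right)} = 6 Y W = 6 W Y$)
$w = 1914$ ($w = \left(-143\right) \left(-68\right) - \left(8272 - 462\right) = 9724 - 7810 = 1914$)
$\frac{w}{A{\left(-150,88 \right)}} + \frac{M}{-46687} = \frac{1914}{6 \cdot 88 \left(-150\right)} + \frac{9867}{-46687} = \frac{1914}{-79200} + 9867 \left(- \frac{1}{46687}\right) = 1914 \left(- \frac{1}{79200}\right) - \frac{9867}{46687} = - \frac{29}{1200} - \frac{9867}{46687} = - \frac{13194323}{56024400}$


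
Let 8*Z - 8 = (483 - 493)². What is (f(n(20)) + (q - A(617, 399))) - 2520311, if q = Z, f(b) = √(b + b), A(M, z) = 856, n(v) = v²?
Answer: -5042307/2 + 20*√2 ≈ -2.5211e+6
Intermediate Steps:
f(b) = √2*√b (f(b) = √(2*b) = √2*√b)
Z = 27/2 (Z = 1 + (483 - 493)²/8 = 1 + (⅛)*(-10)² = 1 + (⅛)*100 = 1 + 25/2 = 27/2 ≈ 13.500)
q = 27/2 ≈ 13.500
(f(n(20)) + (q - A(617, 399))) - 2520311 = (√2*√(20²) + (27/2 - 1*856)) - 2520311 = (√2*√400 + (27/2 - 856)) - 2520311 = (√2*20 - 1685/2) - 2520311 = (20*√2 - 1685/2) - 2520311 = (-1685/2 + 20*√2) - 2520311 = -5042307/2 + 20*√2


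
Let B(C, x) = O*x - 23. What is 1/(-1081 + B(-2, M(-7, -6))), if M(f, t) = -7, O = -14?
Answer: -1/1006 ≈ -0.00099404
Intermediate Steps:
B(C, x) = -23 - 14*x (B(C, x) = -14*x - 23 = -23 - 14*x)
1/(-1081 + B(-2, M(-7, -6))) = 1/(-1081 + (-23 - 14*(-7))) = 1/(-1081 + (-23 + 98)) = 1/(-1081 + 75) = 1/(-1006) = -1/1006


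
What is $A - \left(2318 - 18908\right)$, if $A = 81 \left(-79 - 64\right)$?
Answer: $5007$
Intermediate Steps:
$A = -11583$ ($A = 81 \left(-143\right) = -11583$)
$A - \left(2318 - 18908\right) = -11583 - \left(2318 - 18908\right) = -11583 - -16590 = -11583 + 16590 = 5007$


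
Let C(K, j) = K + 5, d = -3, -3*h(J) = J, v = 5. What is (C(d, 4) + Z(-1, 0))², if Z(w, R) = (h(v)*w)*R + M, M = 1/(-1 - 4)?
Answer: 81/25 ≈ 3.2400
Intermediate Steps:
h(J) = -J/3
M = -⅕ (M = 1/(-5) = -⅕ ≈ -0.20000)
Z(w, R) = -⅕ - 5*R*w/3 (Z(w, R) = ((-⅓*5)*w)*R - ⅕ = (-5*w/3)*R - ⅕ = -5*R*w/3 - ⅕ = -⅕ - 5*R*w/3)
C(K, j) = 5 + K
(C(d, 4) + Z(-1, 0))² = ((5 - 3) + (-⅕ - 5/3*0*(-1)))² = (2 + (-⅕ + 0))² = (2 - ⅕)² = (9/5)² = 81/25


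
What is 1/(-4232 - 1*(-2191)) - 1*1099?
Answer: -2243060/2041 ≈ -1099.0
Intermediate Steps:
1/(-4232 - 1*(-2191)) - 1*1099 = 1/(-4232 + 2191) - 1099 = 1/(-2041) - 1099 = -1/2041 - 1099 = -2243060/2041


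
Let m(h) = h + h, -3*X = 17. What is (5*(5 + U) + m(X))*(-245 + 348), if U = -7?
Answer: -6592/3 ≈ -2197.3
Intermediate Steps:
X = -17/3 (X = -1/3*17 = -17/3 ≈ -5.6667)
m(h) = 2*h
(5*(5 + U) + m(X))*(-245 + 348) = (5*(5 - 7) + 2*(-17/3))*(-245 + 348) = (5*(-2) - 34/3)*103 = (-10 - 34/3)*103 = -64/3*103 = -6592/3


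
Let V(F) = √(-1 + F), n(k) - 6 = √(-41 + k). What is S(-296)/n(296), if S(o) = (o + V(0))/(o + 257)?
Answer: -592/2847 + 2*I/2847 + 296*√255/8541 - I*√255/8541 ≈ 0.34548 - 0.0011672*I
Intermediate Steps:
n(k) = 6 + √(-41 + k)
S(o) = (I + o)/(257 + o) (S(o) = (o + √(-1 + 0))/(o + 257) = (o + √(-1))/(257 + o) = (o + I)/(257 + o) = (I + o)/(257 + o))
S(-296)/n(296) = ((I - 296)/(257 - 296))/(6 + √(-41 + 296)) = ((-296 + I)/(-39))/(6 + √255) = (-(-296 + I)/39)/(6 + √255) = (296/39 - I/39)/(6 + √255)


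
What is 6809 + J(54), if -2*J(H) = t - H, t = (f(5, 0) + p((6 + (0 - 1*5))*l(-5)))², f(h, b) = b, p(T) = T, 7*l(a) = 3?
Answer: 669919/98 ≈ 6835.9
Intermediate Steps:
l(a) = 3/7 (l(a) = (⅐)*3 = 3/7)
t = 9/49 (t = (0 + (6 + (0 - 1*5))*(3/7))² = (0 + (6 + (0 - 5))*(3/7))² = (0 + (6 - 5)*(3/7))² = (0 + 1*(3/7))² = (0 + 3/7)² = (3/7)² = 9/49 ≈ 0.18367)
J(H) = -9/98 + H/2 (J(H) = -(9/49 - H)/2 = -9/98 + H/2)
6809 + J(54) = 6809 + (-9/98 + (½)*54) = 6809 + (-9/98 + 27) = 6809 + 2637/98 = 669919/98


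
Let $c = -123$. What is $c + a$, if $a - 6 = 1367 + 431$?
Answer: $1681$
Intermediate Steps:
$a = 1804$ ($a = 6 + \left(1367 + 431\right) = 6 + 1798 = 1804$)
$c + a = -123 + 1804 = 1681$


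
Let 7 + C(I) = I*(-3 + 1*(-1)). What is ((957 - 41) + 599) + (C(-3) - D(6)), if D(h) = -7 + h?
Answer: 1521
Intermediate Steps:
C(I) = -7 - 4*I (C(I) = -7 + I*(-3 + 1*(-1)) = -7 + I*(-3 - 1) = -7 + I*(-4) = -7 - 4*I)
((957 - 41) + 599) + (C(-3) - D(6)) = ((957 - 41) + 599) + ((-7 - 4*(-3)) - (-7 + 6)) = (916 + 599) + ((-7 + 12) - 1*(-1)) = 1515 + (5 + 1) = 1515 + 6 = 1521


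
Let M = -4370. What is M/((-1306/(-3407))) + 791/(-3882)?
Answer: -28899269713/2534946 ≈ -11400.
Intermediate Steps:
M/((-1306/(-3407))) + 791/(-3882) = -4370/((-1306/(-3407))) + 791/(-3882) = -4370/((-1306*(-1/3407))) + 791*(-1/3882) = -4370/1306/3407 - 791/3882 = -4370*3407/1306 - 791/3882 = -7444295/653 - 791/3882 = -28899269713/2534946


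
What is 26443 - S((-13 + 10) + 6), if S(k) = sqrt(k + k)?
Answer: 26443 - sqrt(6) ≈ 26441.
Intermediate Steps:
S(k) = sqrt(2)*sqrt(k) (S(k) = sqrt(2*k) = sqrt(2)*sqrt(k))
26443 - S((-13 + 10) + 6) = 26443 - sqrt(2)*sqrt((-13 + 10) + 6) = 26443 - sqrt(2)*sqrt(-3 + 6) = 26443 - sqrt(2)*sqrt(3) = 26443 - sqrt(6)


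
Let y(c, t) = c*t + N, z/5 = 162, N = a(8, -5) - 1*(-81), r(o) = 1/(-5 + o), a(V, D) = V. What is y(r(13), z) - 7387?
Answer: -28787/4 ≈ -7196.8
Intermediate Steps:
N = 89 (N = 8 - 1*(-81) = 8 + 81 = 89)
z = 810 (z = 5*162 = 810)
y(c, t) = 89 + c*t (y(c, t) = c*t + 89 = 89 + c*t)
y(r(13), z) - 7387 = (89 + 810/(-5 + 13)) - 7387 = (89 + 810/8) - 7387 = (89 + (⅛)*810) - 7387 = (89 + 405/4) - 7387 = 761/4 - 7387 = -28787/4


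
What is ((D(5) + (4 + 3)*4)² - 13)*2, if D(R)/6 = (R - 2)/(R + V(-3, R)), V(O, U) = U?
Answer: 43752/25 ≈ 1750.1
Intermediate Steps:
D(R) = 3*(-2 + R)/R (D(R) = 6*((R - 2)/(R + R)) = 6*((-2 + R)/((2*R))) = 6*((-2 + R)*(1/(2*R))) = 6*((-2 + R)/(2*R)) = 3*(-2 + R)/R)
((D(5) + (4 + 3)*4)² - 13)*2 = (((3 - 6/5) + (4 + 3)*4)² - 13)*2 = (((3 - 6*⅕) + 7*4)² - 13)*2 = (((3 - 6/5) + 28)² - 13)*2 = ((9/5 + 28)² - 13)*2 = ((149/5)² - 13)*2 = (22201/25 - 13)*2 = (21876/25)*2 = 43752/25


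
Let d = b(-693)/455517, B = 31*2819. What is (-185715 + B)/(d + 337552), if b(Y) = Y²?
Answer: -1658857946/5694857579 ≈ -0.29129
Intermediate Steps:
B = 87389
d = 17787/16871 (d = (-693)²/455517 = 480249*(1/455517) = 17787/16871 ≈ 1.0543)
(-185715 + B)/(d + 337552) = (-185715 + 87389)/(17787/16871 + 337552) = -98326/5694857579/16871 = -98326*16871/5694857579 = -1658857946/5694857579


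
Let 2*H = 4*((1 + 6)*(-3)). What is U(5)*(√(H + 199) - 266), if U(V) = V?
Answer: -1330 + 5*√157 ≈ -1267.3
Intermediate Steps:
H = -42 (H = (4*((1 + 6)*(-3)))/2 = (4*(7*(-3)))/2 = (4*(-21))/2 = (½)*(-84) = -42)
U(5)*(√(H + 199) - 266) = 5*(√(-42 + 199) - 266) = 5*(√157 - 266) = 5*(-266 + √157) = -1330 + 5*√157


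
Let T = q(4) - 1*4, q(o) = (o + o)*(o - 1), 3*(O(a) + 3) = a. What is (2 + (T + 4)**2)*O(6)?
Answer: -578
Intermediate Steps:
O(a) = -3 + a/3
q(o) = 2*o*(-1 + o) (q(o) = (2*o)*(-1 + o) = 2*o*(-1 + o))
T = 20 (T = 2*4*(-1 + 4) - 1*4 = 2*4*3 - 4 = 24 - 4 = 20)
(2 + (T + 4)**2)*O(6) = (2 + (20 + 4)**2)*(-3 + (1/3)*6) = (2 + 24**2)*(-3 + 2) = (2 + 576)*(-1) = 578*(-1) = -578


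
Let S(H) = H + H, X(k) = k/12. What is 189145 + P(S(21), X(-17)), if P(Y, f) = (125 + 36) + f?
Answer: 2271655/12 ≈ 1.8930e+5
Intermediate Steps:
X(k) = k/12 (X(k) = k*(1/12) = k/12)
S(H) = 2*H
P(Y, f) = 161 + f
189145 + P(S(21), X(-17)) = 189145 + (161 + (1/12)*(-17)) = 189145 + (161 - 17/12) = 189145 + 1915/12 = 2271655/12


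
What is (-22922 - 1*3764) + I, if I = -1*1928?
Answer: -28614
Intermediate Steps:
I = -1928
(-22922 - 1*3764) + I = (-22922 - 1*3764) - 1928 = (-22922 - 3764) - 1928 = -26686 - 1928 = -28614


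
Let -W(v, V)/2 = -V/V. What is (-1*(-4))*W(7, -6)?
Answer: 8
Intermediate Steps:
W(v, V) = 2 (W(v, V) = -(-2)*V/V = -(-2) = -2*(-1) = 2)
(-1*(-4))*W(7, -6) = -1*(-4)*2 = 4*2 = 8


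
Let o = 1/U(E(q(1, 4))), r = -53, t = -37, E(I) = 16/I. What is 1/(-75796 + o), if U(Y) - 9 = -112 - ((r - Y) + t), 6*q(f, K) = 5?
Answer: -31/2349671 ≈ -1.3193e-5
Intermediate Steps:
q(f, K) = ⅚ (q(f, K) = (⅙)*5 = ⅚)
U(Y) = -13 + Y (U(Y) = 9 + (-112 - ((-53 - Y) - 37)) = 9 + (-112 - (-90 - Y)) = 9 + (-112 + (90 + Y)) = 9 + (-22 + Y) = -13 + Y)
o = 5/31 (o = 1/(-13 + 16/(⅚)) = 1/(-13 + 16*(6/5)) = 1/(-13 + 96/5) = 1/(31/5) = 5/31 ≈ 0.16129)
1/(-75796 + o) = 1/(-75796 + 5/31) = 1/(-2349671/31) = -31/2349671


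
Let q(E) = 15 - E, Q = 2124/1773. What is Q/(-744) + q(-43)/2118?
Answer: 333379/12934626 ≈ 0.025774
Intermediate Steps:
Q = 236/197 (Q = 2124*(1/1773) = 236/197 ≈ 1.1980)
Q/(-744) + q(-43)/2118 = (236/197)/(-744) + (15 - 1*(-43))/2118 = (236/197)*(-1/744) + (15 + 43)*(1/2118) = -59/36642 + 58*(1/2118) = -59/36642 + 29/1059 = 333379/12934626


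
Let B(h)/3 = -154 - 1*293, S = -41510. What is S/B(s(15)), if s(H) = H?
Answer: 41510/1341 ≈ 30.954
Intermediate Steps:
B(h) = -1341 (B(h) = 3*(-154 - 1*293) = 3*(-154 - 293) = 3*(-447) = -1341)
S/B(s(15)) = -41510/(-1341) = -41510*(-1/1341) = 41510/1341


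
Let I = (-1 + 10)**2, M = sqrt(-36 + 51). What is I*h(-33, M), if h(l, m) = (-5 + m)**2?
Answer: 3240 - 810*sqrt(15) ≈ 102.88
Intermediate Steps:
M = sqrt(15) ≈ 3.8730
I = 81 (I = 9**2 = 81)
I*h(-33, M) = 81*(-5 + sqrt(15))**2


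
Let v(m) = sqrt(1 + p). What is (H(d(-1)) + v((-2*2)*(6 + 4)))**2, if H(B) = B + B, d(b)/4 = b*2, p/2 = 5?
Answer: (16 - sqrt(11))**2 ≈ 160.87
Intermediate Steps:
p = 10 (p = 2*5 = 10)
v(m) = sqrt(11) (v(m) = sqrt(1 + 10) = sqrt(11))
d(b) = 8*b (d(b) = 4*(b*2) = 4*(2*b) = 8*b)
H(B) = 2*B
(H(d(-1)) + v((-2*2)*(6 + 4)))**2 = (2*(8*(-1)) + sqrt(11))**2 = (2*(-8) + sqrt(11))**2 = (-16 + sqrt(11))**2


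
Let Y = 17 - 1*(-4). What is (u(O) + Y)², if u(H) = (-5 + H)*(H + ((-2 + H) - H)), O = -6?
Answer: 11881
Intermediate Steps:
Y = 21 (Y = 17 + 4 = 21)
u(H) = (-5 + H)*(-2 + H) (u(H) = (-5 + H)*(H - 2) = (-5 + H)*(-2 + H))
(u(O) + Y)² = ((10 + (-6)² - 7*(-6)) + 21)² = ((10 + 36 + 42) + 21)² = (88 + 21)² = 109² = 11881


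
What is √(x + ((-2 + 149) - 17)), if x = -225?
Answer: I*√95 ≈ 9.7468*I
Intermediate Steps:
√(x + ((-2 + 149) - 17)) = √(-225 + ((-2 + 149) - 17)) = √(-225 + (147 - 17)) = √(-225 + 130) = √(-95) = I*√95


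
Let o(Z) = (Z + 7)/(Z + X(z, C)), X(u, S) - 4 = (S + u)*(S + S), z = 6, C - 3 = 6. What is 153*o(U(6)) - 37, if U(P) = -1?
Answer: -3061/91 ≈ -33.637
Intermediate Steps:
C = 9 (C = 3 + 6 = 9)
X(u, S) = 4 + 2*S*(S + u) (X(u, S) = 4 + (S + u)*(S + S) = 4 + (S + u)*(2*S) = 4 + 2*S*(S + u))
o(Z) = (7 + Z)/(274 + Z) (o(Z) = (Z + 7)/(Z + (4 + 2*9**2 + 2*9*6)) = (7 + Z)/(Z + (4 + 2*81 + 108)) = (7 + Z)/(Z + (4 + 162 + 108)) = (7 + Z)/(Z + 274) = (7 + Z)/(274 + Z))
153*o(U(6)) - 37 = 153*((7 - 1)/(274 - 1)) - 37 = 153*(6/273) - 37 = 153*((1/273)*6) - 37 = 153*(2/91) - 37 = 306/91 - 37 = -3061/91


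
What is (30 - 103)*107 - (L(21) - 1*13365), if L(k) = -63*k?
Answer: 6877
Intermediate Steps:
(30 - 103)*107 - (L(21) - 1*13365) = (30 - 103)*107 - (-63*21 - 1*13365) = -73*107 - (-1323 - 13365) = -7811 - 1*(-14688) = -7811 + 14688 = 6877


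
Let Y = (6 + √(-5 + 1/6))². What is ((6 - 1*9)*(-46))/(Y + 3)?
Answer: 169740/67081 - 9936*I*√174/67081 ≈ 2.5304 - 1.9538*I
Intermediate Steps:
Y = (6 + I*√174/6)² (Y = (6 + √(-5 + ⅙))² = (6 + √(-29/6))² = (6 + I*√174/6)² ≈ 31.167 + 26.382*I)
((6 - 1*9)*(-46))/(Y + 3) = ((6 - 1*9)*(-46))/((187/6 + 2*I*√174) + 3) = ((6 - 9)*(-46))/(205/6 + 2*I*√174) = (-3*(-46))/(205/6 + 2*I*√174) = 138/(205/6 + 2*I*√174)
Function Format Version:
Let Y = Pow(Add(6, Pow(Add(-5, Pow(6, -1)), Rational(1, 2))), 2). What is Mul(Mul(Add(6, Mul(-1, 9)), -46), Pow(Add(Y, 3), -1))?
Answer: Add(Rational(169740, 67081), Mul(Rational(-9936, 67081), I, Pow(174, Rational(1, 2)))) ≈ Add(2.5304, Mul(-1.9538, I))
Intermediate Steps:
Y = Pow(Add(6, Mul(Rational(1, 6), I, Pow(174, Rational(1, 2)))), 2) (Y = Pow(Add(6, Pow(Add(-5, Rational(1, 6)), Rational(1, 2))), 2) = Pow(Add(6, Pow(Rational(-29, 6), Rational(1, 2))), 2) = Pow(Add(6, Mul(Rational(1, 6), I, Pow(174, Rational(1, 2)))), 2) ≈ Add(31.167, Mul(26.382, I)))
Mul(Mul(Add(6, Mul(-1, 9)), -46), Pow(Add(Y, 3), -1)) = Mul(Mul(Add(6, Mul(-1, 9)), -46), Pow(Add(Add(Rational(187, 6), Mul(2, I, Pow(174, Rational(1, 2)))), 3), -1)) = Mul(Mul(Add(6, -9), -46), Pow(Add(Rational(205, 6), Mul(2, I, Pow(174, Rational(1, 2)))), -1)) = Mul(Mul(-3, -46), Pow(Add(Rational(205, 6), Mul(2, I, Pow(174, Rational(1, 2)))), -1)) = Mul(138, Pow(Add(Rational(205, 6), Mul(2, I, Pow(174, Rational(1, 2)))), -1))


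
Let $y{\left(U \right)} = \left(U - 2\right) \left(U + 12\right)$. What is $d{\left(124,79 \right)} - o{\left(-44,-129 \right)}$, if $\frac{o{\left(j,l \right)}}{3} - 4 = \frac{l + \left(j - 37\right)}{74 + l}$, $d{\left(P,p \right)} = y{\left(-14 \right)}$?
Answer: $\frac{94}{11} \approx 8.5455$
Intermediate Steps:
$y{\left(U \right)} = \left(-2 + U\right) \left(12 + U\right)$
$d{\left(P,p \right)} = 32$ ($d{\left(P,p \right)} = -24 + \left(-14\right)^{2} + 10 \left(-14\right) = -24 + 196 - 140 = 32$)
$o{\left(j,l \right)} = 12 + \frac{3 \left(-37 + j + l\right)}{74 + l}$ ($o{\left(j,l \right)} = 12 + 3 \frac{l + \left(j - 37\right)}{74 + l} = 12 + 3 \frac{l + \left(-37 + j\right)}{74 + l} = 12 + 3 \frac{-37 + j + l}{74 + l} = 12 + \frac{3 \left(-37 + j + l\right)}{74 + l}$)
$d{\left(124,79 \right)} - o{\left(-44,-129 \right)} = 32 - \frac{3 \left(259 - 44 + 5 \left(-129\right)\right)}{74 - 129} = 32 - \frac{3 \left(259 - 44 - 645\right)}{-55} = 32 - 3 \left(- \frac{1}{55}\right) \left(-430\right) = 32 - \frac{258}{11} = \frac{94}{11}$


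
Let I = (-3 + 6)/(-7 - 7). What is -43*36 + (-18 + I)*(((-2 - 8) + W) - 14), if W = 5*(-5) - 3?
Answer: -4206/7 ≈ -600.86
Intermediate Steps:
I = -3/14 (I = 3/(-14) = 3*(-1/14) = -3/14 ≈ -0.21429)
W = -28 (W = -25 - 3 = -28)
-43*36 + (-18 + I)*(((-2 - 8) + W) - 14) = -43*36 + (-18 - 3/14)*(((-2 - 8) - 28) - 14) = -1548 - 255*((-10 - 28) - 14)/14 = -1548 - 255*(-38 - 14)/14 = -1548 - 255/14*(-52) = -1548 + 6630/7 = -4206/7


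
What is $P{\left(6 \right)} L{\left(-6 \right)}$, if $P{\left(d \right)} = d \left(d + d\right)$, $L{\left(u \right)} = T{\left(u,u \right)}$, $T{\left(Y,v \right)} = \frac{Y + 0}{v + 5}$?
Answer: $432$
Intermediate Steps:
$T{\left(Y,v \right)} = \frac{Y}{5 + v}$
$L{\left(u \right)} = \frac{u}{5 + u}$
$P{\left(d \right)} = 2 d^{2}$ ($P{\left(d \right)} = d 2 d = 2 d^{2}$)
$P{\left(6 \right)} L{\left(-6 \right)} = 2 \cdot 6^{2} \left(- \frac{6}{5 - 6}\right) = 2 \cdot 36 \left(- \frac{6}{-1}\right) = 72 \left(\left(-6\right) \left(-1\right)\right) = 72 \cdot 6 = 432$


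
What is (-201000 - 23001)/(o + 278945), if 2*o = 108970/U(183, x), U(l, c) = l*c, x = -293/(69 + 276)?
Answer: -4003569873/4979318210 ≈ -0.80404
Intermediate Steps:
x = -293/345 ≈ -0.84928
U(l, c) = c*l
o = -6265775/17873 (o = (108970/((-293/345*183)))/2 = (108970/(-17873/115))/2 = (108970*(-115/17873))/2 = (½)*(-12531550/17873) = -6265775/17873 ≈ -350.57)
(-201000 - 23001)/(o + 278945) = (-201000 - 23001)/(-6265775/17873 + 278945) = -224001/4979318210/17873 = -224001*17873/4979318210 = -4003569873/4979318210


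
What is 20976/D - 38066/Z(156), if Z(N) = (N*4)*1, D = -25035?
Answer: -161011889/2603640 ≈ -61.841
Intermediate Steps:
Z(N) = 4*N (Z(N) = (4*N)*1 = 4*N)
20976/D - 38066/Z(156) = 20976/(-25035) - 38066/(4*156) = 20976*(-1/25035) - 38066/624 = -6992/8345 - 38066*1/624 = -6992/8345 - 19033/312 = -161011889/2603640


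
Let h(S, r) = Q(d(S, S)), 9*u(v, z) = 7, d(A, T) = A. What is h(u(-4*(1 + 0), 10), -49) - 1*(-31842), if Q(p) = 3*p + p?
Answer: 286606/9 ≈ 31845.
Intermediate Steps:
u(v, z) = 7/9 (u(v, z) = (⅑)*7 = 7/9)
Q(p) = 4*p
h(S, r) = 4*S
h(u(-4*(1 + 0), 10), -49) - 1*(-31842) = 4*(7/9) - 1*(-31842) = 28/9 + 31842 = 286606/9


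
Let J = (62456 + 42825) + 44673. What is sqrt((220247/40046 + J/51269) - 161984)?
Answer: I*sqrt(682774842033487196767686)/2053118374 ≈ 402.46*I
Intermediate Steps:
J = 149954 (J = 105281 + 44673 = 149954)
sqrt((220247/40046 + J/51269) - 161984) = sqrt((220247/40046 + 149954/51269) - 161984) = sqrt(17296901327/2053118374 - 161984) = sqrt(-332555029792689/2053118374) = I*sqrt(682774842033487196767686)/2053118374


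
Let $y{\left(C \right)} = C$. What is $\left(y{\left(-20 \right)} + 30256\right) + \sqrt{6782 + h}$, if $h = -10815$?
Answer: $30236 + i \sqrt{4033} \approx 30236.0 + 63.506 i$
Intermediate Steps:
$\left(y{\left(-20 \right)} + 30256\right) + \sqrt{6782 + h} = \left(-20 + 30256\right) + \sqrt{6782 - 10815} = 30236 + \sqrt{-4033} = 30236 + i \sqrt{4033}$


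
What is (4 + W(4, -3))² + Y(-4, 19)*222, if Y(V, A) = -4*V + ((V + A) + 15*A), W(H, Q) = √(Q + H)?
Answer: 70177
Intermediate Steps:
W(H, Q) = √(H + Q)
Y(V, A) = -3*V + 16*A (Y(V, A) = -4*V + ((A + V) + 15*A) = -4*V + (V + 16*A) = -3*V + 16*A)
(4 + W(4, -3))² + Y(-4, 19)*222 = (4 + √(4 - 3))² + (-3*(-4) + 16*19)*222 = (4 + √1)² + (12 + 304)*222 = (4 + 1)² + 316*222 = 5² + 70152 = 25 + 70152 = 70177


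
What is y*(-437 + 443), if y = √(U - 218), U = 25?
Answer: 6*I*√193 ≈ 83.355*I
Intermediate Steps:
y = I*√193 (y = √(25 - 218) = √(-193) = I*√193 ≈ 13.892*I)
y*(-437 + 443) = (I*√193)*(-437 + 443) = (I*√193)*6 = 6*I*√193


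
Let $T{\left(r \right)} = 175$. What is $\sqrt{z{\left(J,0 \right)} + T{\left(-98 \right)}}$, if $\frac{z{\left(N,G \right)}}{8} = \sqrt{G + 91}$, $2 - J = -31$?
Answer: $\sqrt{175 + 8 \sqrt{91}} \approx 15.853$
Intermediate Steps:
$J = 33$ ($J = 2 - -31 = 2 + 31 = 33$)
$z{\left(N,G \right)} = 8 \sqrt{91 + G}$ ($z{\left(N,G \right)} = 8 \sqrt{G + 91} = 8 \sqrt{91 + G}$)
$\sqrt{z{\left(J,0 \right)} + T{\left(-98 \right)}} = \sqrt{8 \sqrt{91 + 0} + 175} = \sqrt{8 \sqrt{91} + 175} = \sqrt{175 + 8 \sqrt{91}}$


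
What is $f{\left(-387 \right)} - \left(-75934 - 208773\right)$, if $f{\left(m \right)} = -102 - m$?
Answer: $284992$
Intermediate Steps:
$f{\left(-387 \right)} - \left(-75934 - 208773\right) = \left(-102 - -387\right) - \left(-75934 - 208773\right) = \left(-102 + 387\right) - \left(-75934 - 208773\right) = 285 - -284707 = 285 + 284707 = 284992$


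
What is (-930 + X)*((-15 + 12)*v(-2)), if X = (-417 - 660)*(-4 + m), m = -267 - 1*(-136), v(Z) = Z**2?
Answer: -1733580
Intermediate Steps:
m = -131 (m = -267 + 136 = -131)
X = 145395 (X = (-417 - 660)*(-4 - 131) = -1077*(-135) = 145395)
(-930 + X)*((-15 + 12)*v(-2)) = (-930 + 145395)*((-15 + 12)*(-2)**2) = 144465*(-3*4) = 144465*(-12) = -1733580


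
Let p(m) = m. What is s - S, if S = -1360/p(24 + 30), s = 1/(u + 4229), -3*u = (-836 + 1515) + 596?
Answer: 862249/34236 ≈ 25.185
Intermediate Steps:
u = -425 (u = -((-836 + 1515) + 596)/3 = -(679 + 596)/3 = -⅓*1275 = -425)
s = 1/3804 (s = 1/(-425 + 4229) = 1/3804 ≈ 0.00026288)
S = -680/27 (S = -1360/(24 + 30) = -1360/54 = -1360*1/54 = -680/27 ≈ -25.185)
s - S = 1/3804 - 1*(-680/27) = 1/3804 + 680/27 = 862249/34236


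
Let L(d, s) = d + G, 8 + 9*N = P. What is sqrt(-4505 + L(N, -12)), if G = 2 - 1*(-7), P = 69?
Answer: I*sqrt(40403)/3 ≈ 67.002*I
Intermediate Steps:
N = 61/9 (N = -8/9 + (1/9)*69 = -8/9 + 23/3 = 61/9 ≈ 6.7778)
G = 9 (G = 2 + 7 = 9)
L(d, s) = 9 + d (L(d, s) = d + 9 = 9 + d)
sqrt(-4505 + L(N, -12)) = sqrt(-4505 + (9 + 61/9)) = sqrt(-4505 + 142/9) = sqrt(-40403/9) = I*sqrt(40403)/3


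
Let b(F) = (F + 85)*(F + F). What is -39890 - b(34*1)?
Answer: -47982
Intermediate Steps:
b(F) = 2*F*(85 + F) (b(F) = (85 + F)*(2*F) = 2*F*(85 + F))
-39890 - b(34*1) = -39890 - 2*34*1*(85 + 34*1) = -39890 - 2*34*(85 + 34) = -39890 - 2*34*119 = -39890 - 1*8092 = -39890 - 8092 = -47982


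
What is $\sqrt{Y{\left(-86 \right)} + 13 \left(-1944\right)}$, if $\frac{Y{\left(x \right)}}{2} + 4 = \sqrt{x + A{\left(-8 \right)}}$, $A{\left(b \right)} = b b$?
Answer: $\sqrt{-25280 + 2 i \sqrt{22}} \approx 0.029 + 159.0 i$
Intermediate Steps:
$A{\left(b \right)} = b^{2}$
$Y{\left(x \right)} = -8 + 2 \sqrt{64 + x}$ ($Y{\left(x \right)} = -8 + 2 \sqrt{x + \left(-8\right)^{2}} = -8 + 2 \sqrt{x + 64} = -8 + 2 \sqrt{64 + x}$)
$\sqrt{Y{\left(-86 \right)} + 13 \left(-1944\right)} = \sqrt{\left(-8 + 2 \sqrt{64 - 86}\right) + 13 \left(-1944\right)} = \sqrt{\left(-8 + 2 \sqrt{-22}\right) - 25272} = \sqrt{\left(-8 + 2 i \sqrt{22}\right) - 25272} = \sqrt{-25280 + 2 i \sqrt{22}}$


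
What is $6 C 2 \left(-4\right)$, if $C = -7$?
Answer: $336$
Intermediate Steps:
$6 C 2 \left(-4\right) = 6 \left(-7\right) 2 \left(-4\right) = \left(-42\right) \left(-8\right) = 336$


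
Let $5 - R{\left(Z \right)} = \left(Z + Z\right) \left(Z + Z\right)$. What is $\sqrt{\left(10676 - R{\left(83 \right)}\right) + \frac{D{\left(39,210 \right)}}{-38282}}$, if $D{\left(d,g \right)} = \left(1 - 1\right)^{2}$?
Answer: $\sqrt{38227} \approx 195.52$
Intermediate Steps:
$D{\left(d,g \right)} = 0$ ($D{\left(d,g \right)} = 0^{2} = 0$)
$R{\left(Z \right)} = 5 - 4 Z^{2}$ ($R{\left(Z \right)} = 5 - \left(Z + Z\right) \left(Z + Z\right) = 5 - 2 Z 2 Z = 5 - 4 Z^{2}$)
$\sqrt{\left(10676 - R{\left(83 \right)}\right) + \frac{D{\left(39,210 \right)}}{-38282}} = \sqrt{\left(10676 - \left(5 - 4 \cdot 83^{2}\right)\right) + \frac{0}{-38282}} = \sqrt{\left(10676 - \left(5 - 27556\right)\right) + 0 \left(- \frac{1}{38282}\right)} = \sqrt{\left(10676 - \left(5 - 27556\right)\right) + 0} = \sqrt{\left(10676 - -27551\right) + 0} = \sqrt{\left(10676 + 27551\right) + 0} = \sqrt{38227 + 0} = \sqrt{38227}$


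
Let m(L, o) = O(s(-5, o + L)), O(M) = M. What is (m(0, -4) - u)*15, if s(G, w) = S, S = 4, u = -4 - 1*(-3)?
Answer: 75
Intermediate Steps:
u = -1 (u = -4 + 3 = -1)
s(G, w) = 4
m(L, o) = 4
(m(0, -4) - u)*15 = (4 - 1*(-1))*15 = (4 + 1)*15 = 5*15 = 75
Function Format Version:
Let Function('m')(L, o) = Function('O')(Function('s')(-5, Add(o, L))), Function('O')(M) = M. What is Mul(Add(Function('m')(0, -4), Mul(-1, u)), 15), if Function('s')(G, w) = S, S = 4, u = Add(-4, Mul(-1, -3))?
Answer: 75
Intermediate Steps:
u = -1 (u = Add(-4, 3) = -1)
Function('s')(G, w) = 4
Function('m')(L, o) = 4
Mul(Add(Function('m')(0, -4), Mul(-1, u)), 15) = Mul(Add(4, Mul(-1, -1)), 15) = Mul(Add(4, 1), 15) = Mul(5, 15) = 75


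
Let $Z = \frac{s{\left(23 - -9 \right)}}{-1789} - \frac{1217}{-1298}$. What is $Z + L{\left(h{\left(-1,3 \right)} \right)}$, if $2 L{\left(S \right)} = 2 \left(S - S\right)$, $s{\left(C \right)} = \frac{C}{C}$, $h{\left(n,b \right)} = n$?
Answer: $\frac{2175915}{2322122} \approx 0.93704$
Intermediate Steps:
$s{\left(C \right)} = 1$
$L{\left(S \right)} = 0$ ($L{\left(S \right)} = \frac{2 \left(S - S\right)}{2} = \frac{2 \cdot 0}{2} = \frac{1}{2} \cdot 0 = 0$)
$Z = \frac{2175915}{2322122}$ ($Z = 1 \frac{1}{-1789} - \frac{1217}{-1298} = 1 \left(- \frac{1}{1789}\right) - - \frac{1217}{1298} = - \frac{1}{1789} + \frac{1217}{1298} = \frac{2175915}{2322122} \approx 0.93704$)
$Z + L{\left(h{\left(-1,3 \right)} \right)} = \frac{2175915}{2322122} + 0 = \frac{2175915}{2322122}$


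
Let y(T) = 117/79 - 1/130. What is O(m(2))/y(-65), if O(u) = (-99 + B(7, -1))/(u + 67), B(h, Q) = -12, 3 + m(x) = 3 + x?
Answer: -379990/348013 ≈ -1.0919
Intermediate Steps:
m(x) = x (m(x) = -3 + (3 + x) = x)
y(T) = 15131/10270 (y(T) = 117*(1/79) - 1*1/130 = 117/79 - 1/130 = 15131/10270)
O(u) = -111/(67 + u) (O(u) = (-99 - 12)/(u + 67) = -111/(67 + u))
O(m(2))/y(-65) = (-111/(67 + 2))/(15131/10270) = -111/69*(10270/15131) = -111*1/69*(10270/15131) = -37/23*10270/15131 = -379990/348013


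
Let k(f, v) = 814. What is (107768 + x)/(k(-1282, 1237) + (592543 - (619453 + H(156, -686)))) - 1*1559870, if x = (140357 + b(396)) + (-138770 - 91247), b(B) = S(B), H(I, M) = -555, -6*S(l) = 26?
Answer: -119521973321/76623 ≈ -1.5599e+6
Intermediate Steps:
S(l) = -13/3 (S(l) = -⅙*26 = -13/3)
b(B) = -13/3
x = -268993/3 (x = (140357 - 13/3) + (-138770 - 91247) = 421058/3 - 230017 = -268993/3 ≈ -89664.)
(107768 + x)/(k(-1282, 1237) + (592543 - (619453 + H(156, -686)))) - 1*1559870 = (107768 - 268993/3)/(814 + (592543 - (619453 - 555))) - 1*1559870 = 54311/(3*(814 + (592543 - 1*618898))) - 1559870 = 54311/(3*(814 + (592543 - 618898))) - 1559870 = 54311/(3*(814 - 26355)) - 1559870 = (54311/3)/(-25541) - 1559870 = (54311/3)*(-1/25541) - 1559870 = -54311/76623 - 1559870 = -119521973321/76623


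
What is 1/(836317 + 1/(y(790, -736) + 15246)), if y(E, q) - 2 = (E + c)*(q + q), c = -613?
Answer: 245296/205145214831 ≈ 1.1957e-6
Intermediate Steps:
y(E, q) = 2 + 2*q*(-613 + E) (y(E, q) = 2 + (E - 613)*(q + q) = 2 + (-613 + E)*(2*q) = 2 + 2*q*(-613 + E))
1/(836317 + 1/(y(790, -736) + 15246)) = 1/(836317 + 1/((2 - 1226*(-736) + 2*790*(-736)) + 15246)) = 1/(836317 + 1/((2 + 902336 - 1162880) + 15246)) = 1/(836317 + 1/(-260542 + 15246)) = 1/(836317 + 1/(-245296)) = 1/(836317 - 1/245296) = 1/(205145214831/245296) = 245296/205145214831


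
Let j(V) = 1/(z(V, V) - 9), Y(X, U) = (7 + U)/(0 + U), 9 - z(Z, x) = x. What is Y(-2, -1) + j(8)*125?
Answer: -173/8 ≈ -21.625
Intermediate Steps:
z(Z, x) = 9 - x
Y(X, U) = (7 + U)/U
j(V) = -1/V (j(V) = 1/((9 - V) - 9) = 1/(-V) = -1/V)
Y(-2, -1) + j(8)*125 = (7 - 1)/(-1) - 1/8*125 = -1*6 - 1*⅛*125 = -6 - ⅛*125 = -6 - 125/8 = -173/8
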